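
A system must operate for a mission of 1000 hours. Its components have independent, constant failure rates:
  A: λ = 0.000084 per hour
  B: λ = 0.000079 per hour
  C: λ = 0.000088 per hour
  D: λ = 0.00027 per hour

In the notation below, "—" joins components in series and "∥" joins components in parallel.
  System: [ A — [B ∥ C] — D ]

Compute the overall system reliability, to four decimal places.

0.6974

R(A) = exp(−0.000084 × 1000) = 0.919431
R(B) = exp(−0.000079 × 1000) = 0.924040
R(C) = exp(−0.000088 × 1000) = 0.915761
R(D) = exp(−0.00027 × 1000) = 0.763379
Parallel (B and C): 1 − (1 − 0.924040)(1 − 0.915761) = 0.993601
Series (A, [0.993601], and D): 0.919431 × 0.993601 × 0.763379 = 0.6974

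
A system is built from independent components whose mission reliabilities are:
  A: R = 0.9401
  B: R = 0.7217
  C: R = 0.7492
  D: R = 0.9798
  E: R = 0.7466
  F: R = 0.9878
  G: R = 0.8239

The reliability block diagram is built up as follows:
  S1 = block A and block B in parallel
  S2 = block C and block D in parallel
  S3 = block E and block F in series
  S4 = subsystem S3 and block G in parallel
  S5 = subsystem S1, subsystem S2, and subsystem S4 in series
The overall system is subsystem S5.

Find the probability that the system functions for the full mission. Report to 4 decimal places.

0.9331

Parallel (A and B): 1 − (1 − 0.940100)(1 − 0.721700) = 0.983330
Parallel (C and D): 1 − (1 − 0.749200)(1 − 0.979800) = 0.994934
Series (E and F): 0.746600 × 0.987800 = 0.737491
Parallel ([0.737491] and G): 1 − (1 − 0.737491)(1 − 0.823900) = 0.953772
Series ([0.983330], [0.994934], and [0.953772]): 0.983330 × 0.994934 × 0.953772 = 0.9331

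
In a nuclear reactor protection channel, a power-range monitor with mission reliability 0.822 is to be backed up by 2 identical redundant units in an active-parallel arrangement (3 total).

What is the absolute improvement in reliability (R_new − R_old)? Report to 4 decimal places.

R_before = 0.822
R_after = 1 − (1 − 0.822)^3 = 0.9944
ΔR = 0.9944 − 0.822 = 0.1724

0.1724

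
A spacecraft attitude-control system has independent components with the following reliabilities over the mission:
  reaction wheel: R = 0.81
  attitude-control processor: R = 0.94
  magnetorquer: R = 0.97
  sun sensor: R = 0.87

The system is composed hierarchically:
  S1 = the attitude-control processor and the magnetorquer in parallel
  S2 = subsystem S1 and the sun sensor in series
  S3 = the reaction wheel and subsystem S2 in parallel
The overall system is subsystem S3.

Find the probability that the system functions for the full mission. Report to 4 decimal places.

Parallel (attitude-control processor and magnetorquer): 1 − (1 − 0.940000)(1 − 0.970000) = 0.998200
Series ([0.998200] and sun sensor): 0.998200 × 0.870000 = 0.868434
Parallel (reaction wheel and [0.868434]): 1 − (1 − 0.810000)(1 − 0.868434) = 0.9750

0.9750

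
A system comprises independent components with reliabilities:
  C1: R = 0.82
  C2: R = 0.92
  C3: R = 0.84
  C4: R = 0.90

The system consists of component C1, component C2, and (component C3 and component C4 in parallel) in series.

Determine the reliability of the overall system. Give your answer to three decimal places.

Parallel (C3 and C4): 1 − (1 − 0.84000)(1 − 0.90000) = 0.98400
Series (C1, C2, and [0.98400]): 0.82000 × 0.92000 × 0.98400 = 0.742

0.742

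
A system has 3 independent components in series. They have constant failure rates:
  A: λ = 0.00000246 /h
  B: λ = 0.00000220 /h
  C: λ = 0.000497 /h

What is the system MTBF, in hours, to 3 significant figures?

1990

Series of exponential components: λ_sys = Σ λ_i
λ_sys = 0.00000246 + 0.00000220 + 0.000497 = 5.0166e-04 /h
MTBF = 1 / λ_sys = 1990 h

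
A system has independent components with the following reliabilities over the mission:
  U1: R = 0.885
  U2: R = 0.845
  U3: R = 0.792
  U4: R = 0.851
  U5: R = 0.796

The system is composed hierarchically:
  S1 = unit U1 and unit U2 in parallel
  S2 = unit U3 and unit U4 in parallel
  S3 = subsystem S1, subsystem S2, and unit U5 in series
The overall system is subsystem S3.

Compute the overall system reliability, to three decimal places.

0.758

Parallel (U1 and U2): 1 − (1 − 0.88500)(1 − 0.84500) = 0.98218
Parallel (U3 and U4): 1 − (1 − 0.79200)(1 − 0.85100) = 0.96901
Series ([0.98218], [0.96901], and U5): 0.98218 × 0.96901 × 0.79600 = 0.758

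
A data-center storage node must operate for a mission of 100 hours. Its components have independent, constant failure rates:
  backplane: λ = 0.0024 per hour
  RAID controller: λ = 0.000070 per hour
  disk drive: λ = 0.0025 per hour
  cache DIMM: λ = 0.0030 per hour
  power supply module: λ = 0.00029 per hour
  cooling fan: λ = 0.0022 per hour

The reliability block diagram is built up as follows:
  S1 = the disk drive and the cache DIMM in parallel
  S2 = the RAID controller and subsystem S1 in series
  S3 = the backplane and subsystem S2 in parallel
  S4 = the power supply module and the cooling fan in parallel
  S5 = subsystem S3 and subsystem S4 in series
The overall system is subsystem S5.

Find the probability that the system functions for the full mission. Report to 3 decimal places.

R(backplane) = exp(−0.0024 × 100) = 0.78663
R(RAID controller) = exp(−0.000070 × 100) = 0.99302
R(disk drive) = exp(−0.0025 × 100) = 0.77880
R(cache DIMM) = exp(−0.0030 × 100) = 0.74082
R(power supply module) = exp(−0.00029 × 100) = 0.97142
R(cooling fan) = exp(−0.0022 × 100) = 0.80252
Parallel (disk drive and cache DIMM): 1 − (1 − 0.77880)(1 − 0.74082) = 0.94267
Series (RAID controller and [0.94267]): 0.99302 × 0.94267 = 0.93609
Parallel (backplane and [0.93609]): 1 − (1 − 0.78663)(1 − 0.93609) = 0.98636
Parallel (power supply module and cooling fan): 1 − (1 − 0.97142)(1 − 0.80252) = 0.99436
Series ([0.98636] and [0.99436]): 0.98636 × 0.99436 = 0.981

0.981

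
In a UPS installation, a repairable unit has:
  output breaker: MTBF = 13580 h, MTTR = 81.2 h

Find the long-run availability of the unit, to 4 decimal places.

A(output breaker) = MTBF/(MTBF+MTTR) = 13580/(13580+81.2) = 0.9941

0.9941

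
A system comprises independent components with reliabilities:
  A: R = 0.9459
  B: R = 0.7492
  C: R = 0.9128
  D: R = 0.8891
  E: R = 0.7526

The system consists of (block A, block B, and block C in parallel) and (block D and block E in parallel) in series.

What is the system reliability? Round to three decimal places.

0.971

Parallel (A, B, and C): 1 − (1 − 0.94590)(1 − 0.74920)(1 − 0.91280) = 0.99882
Parallel (D and E): 1 − (1 − 0.88910)(1 − 0.75260) = 0.97256
Series ([0.99882] and [0.97256]): 0.99882 × 0.97256 = 0.971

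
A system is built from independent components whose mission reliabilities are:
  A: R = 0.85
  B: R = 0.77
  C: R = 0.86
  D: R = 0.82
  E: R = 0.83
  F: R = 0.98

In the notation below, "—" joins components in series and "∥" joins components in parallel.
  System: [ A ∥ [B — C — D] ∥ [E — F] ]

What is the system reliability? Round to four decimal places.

0.9872

Series (B, C, and D): 0.770000 × 0.860000 × 0.820000 = 0.543004
Series (E and F): 0.830000 × 0.980000 = 0.813400
Parallel (A, [0.543004], and [0.813400]): 1 − (1 − 0.850000)(1 − 0.543004)(1 − 0.813400) = 0.9872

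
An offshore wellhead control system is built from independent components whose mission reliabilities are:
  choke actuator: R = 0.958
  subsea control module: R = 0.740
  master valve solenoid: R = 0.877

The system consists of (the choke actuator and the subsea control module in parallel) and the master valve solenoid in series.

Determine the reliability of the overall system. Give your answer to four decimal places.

0.8674

Parallel (choke actuator and subsea control module): 1 − (1 − 0.958000)(1 − 0.740000) = 0.989080
Series ([0.989080] and master valve solenoid): 0.989080 × 0.877000 = 0.8674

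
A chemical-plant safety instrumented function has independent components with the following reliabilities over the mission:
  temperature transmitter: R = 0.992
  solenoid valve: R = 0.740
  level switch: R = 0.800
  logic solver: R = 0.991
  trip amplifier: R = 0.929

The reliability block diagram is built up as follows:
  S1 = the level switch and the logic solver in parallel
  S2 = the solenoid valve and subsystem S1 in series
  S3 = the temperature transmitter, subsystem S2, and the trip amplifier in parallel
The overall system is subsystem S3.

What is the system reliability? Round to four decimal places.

Parallel (level switch and logic solver): 1 − (1 − 0.800000)(1 − 0.991000) = 0.998200
Series (solenoid valve and [0.998200]): 0.740000 × 0.998200 = 0.738668
Parallel (temperature transmitter, [0.738668], and trip amplifier): 1 − (1 − 0.992000)(1 − 0.738668)(1 − 0.929000) = 0.9999

0.9999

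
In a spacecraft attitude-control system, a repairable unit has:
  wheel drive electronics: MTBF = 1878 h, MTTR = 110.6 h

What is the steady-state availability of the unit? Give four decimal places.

0.9444

A(wheel drive electronics) = MTBF/(MTBF+MTTR) = 1878/(1878+110.6) = 0.9444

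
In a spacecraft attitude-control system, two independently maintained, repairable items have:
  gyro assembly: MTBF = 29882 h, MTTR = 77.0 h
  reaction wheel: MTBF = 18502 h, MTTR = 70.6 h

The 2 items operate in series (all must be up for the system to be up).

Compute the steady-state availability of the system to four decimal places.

0.9936

A(gyro assembly) = MTBF/(MTBF+MTTR) = 29882/(29882+77.0) = 0.997430
A(reaction wheel) = MTBF/(MTBF+MTTR) = 18502/(18502+70.6) = 0.996199
Series availability: 0.997430 × 0.996199 = 0.9936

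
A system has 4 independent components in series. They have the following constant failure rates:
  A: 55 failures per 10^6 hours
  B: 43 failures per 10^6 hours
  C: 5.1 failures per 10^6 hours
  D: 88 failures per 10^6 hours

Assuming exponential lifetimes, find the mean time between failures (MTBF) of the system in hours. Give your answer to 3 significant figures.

5230

Series of exponential components: λ_sys = Σ λ_i
λ_sys = 0.000055 + 0.000043 + 0.0000051 + 0.000088 = 1.9110e-04 /h
MTBF = 1 / λ_sys = 5230 h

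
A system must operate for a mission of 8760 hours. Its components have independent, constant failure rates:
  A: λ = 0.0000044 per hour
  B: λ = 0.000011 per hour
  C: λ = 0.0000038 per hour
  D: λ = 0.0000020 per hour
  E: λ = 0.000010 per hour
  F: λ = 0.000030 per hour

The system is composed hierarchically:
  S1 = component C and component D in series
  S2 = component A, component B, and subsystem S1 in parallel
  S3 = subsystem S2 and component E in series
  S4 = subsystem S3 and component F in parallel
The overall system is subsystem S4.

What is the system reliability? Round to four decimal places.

0.9806

R(A) = exp(−0.0000044 × 8760) = 0.962189
R(B) = exp(−0.000011 × 8760) = 0.908137
R(C) = exp(−0.0000038 × 8760) = 0.967260
R(D) = exp(−0.0000020 × 8760) = 0.982633
R(E) = exp(−0.000010 × 8760) = 0.916127
R(F) = exp(−0.000030 × 8760) = 0.768896
Series (C and D): 0.967260 × 0.982633 = 0.950462
Parallel (A, B, and [0.950462]): 1 − (1 − 0.962189)(1 − 0.908137)(1 − 0.950462) = 0.999828
Series ([0.999828] and E): 0.999828 × 0.916127 = 0.915969
Parallel ([0.915969] and F): 1 − (1 − 0.915969)(1 − 0.768896) = 0.9806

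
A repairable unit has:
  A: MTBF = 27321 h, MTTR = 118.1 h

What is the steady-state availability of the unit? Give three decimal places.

0.996

A(A) = MTBF/(MTBF+MTTR) = 27321/(27321+118.1) = 0.996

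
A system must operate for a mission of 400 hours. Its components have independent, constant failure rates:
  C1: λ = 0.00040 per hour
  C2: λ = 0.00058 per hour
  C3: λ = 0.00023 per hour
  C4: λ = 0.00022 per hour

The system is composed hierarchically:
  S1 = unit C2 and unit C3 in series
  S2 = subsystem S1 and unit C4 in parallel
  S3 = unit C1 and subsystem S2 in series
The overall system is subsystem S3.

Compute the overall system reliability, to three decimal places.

R(C1) = exp(−0.00040 × 400) = 0.85214
R(C2) = exp(−0.00058 × 400) = 0.79295
R(C3) = exp(−0.00023 × 400) = 0.91211
R(C4) = exp(−0.00022 × 400) = 0.91576
Series (C2 and C3): 0.79295 × 0.91211 = 0.72326
Parallel ([0.72326] and C4): 1 − (1 − 0.72326)(1 − 0.91576) = 0.97669
Series (C1 and [0.97669]): 0.85214 × 0.97669 = 0.832

0.832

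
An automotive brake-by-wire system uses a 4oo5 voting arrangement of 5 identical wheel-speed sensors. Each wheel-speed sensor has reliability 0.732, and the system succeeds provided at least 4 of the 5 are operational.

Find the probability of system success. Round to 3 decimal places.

0.595

R = Σ_{i=4}^{5} C(5,i) p^i (1−p)^{5−i} with p = 0.732
C(5,4)·0.732^4·0.268^1 = 0.38472
C(5,5)·0.732^5·0.268^0 = 0.21016
Sum = 0.595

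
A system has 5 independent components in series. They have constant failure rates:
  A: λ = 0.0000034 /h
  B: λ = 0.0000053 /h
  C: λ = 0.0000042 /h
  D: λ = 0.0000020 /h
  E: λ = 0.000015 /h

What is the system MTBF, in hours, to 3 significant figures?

Series of exponential components: λ_sys = Σ λ_i
λ_sys = 0.0000034 + 0.0000053 + 0.0000042 + 0.0000020 + 0.000015 = 2.9900e-05 /h
MTBF = 1 / λ_sys = 33400 h

33400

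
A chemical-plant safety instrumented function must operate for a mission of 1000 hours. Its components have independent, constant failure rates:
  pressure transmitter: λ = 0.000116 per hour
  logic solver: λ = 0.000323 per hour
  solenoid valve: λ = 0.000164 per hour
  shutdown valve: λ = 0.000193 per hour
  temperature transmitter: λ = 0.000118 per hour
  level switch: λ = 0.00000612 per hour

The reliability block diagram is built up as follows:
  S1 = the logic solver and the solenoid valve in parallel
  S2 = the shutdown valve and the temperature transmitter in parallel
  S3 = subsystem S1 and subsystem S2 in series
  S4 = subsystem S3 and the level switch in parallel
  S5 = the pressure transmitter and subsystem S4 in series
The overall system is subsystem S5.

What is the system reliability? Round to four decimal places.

R(pressure transmitter) = exp(−0.000116 × 1000) = 0.890475
R(logic solver) = exp(−0.000323 × 1000) = 0.723974
R(solenoid valve) = exp(−0.000164 × 1000) = 0.848742
R(shutdown valve) = exp(−0.000193 × 1000) = 0.824482
R(temperature transmitter) = exp(−0.000118 × 1000) = 0.888696
R(level switch) = exp(−0.00000612 × 1000) = 0.993899
Parallel (logic solver and solenoid valve): 1 − (1 − 0.723974)(1 − 0.848742) = 0.958249
Parallel (shutdown valve and temperature transmitter): 1 − (1 − 0.824482)(1 − 0.888696) = 0.980464
Series ([0.958249] and [0.980464]): 0.958249 × 0.980464 = 0.939529
Parallel ([0.939529] and level switch): 1 − (1 − 0.939529)(1 − 0.993899) = 0.999631
Series (pressure transmitter and [0.999631]): 0.890475 × 0.999631 = 0.8901

0.8901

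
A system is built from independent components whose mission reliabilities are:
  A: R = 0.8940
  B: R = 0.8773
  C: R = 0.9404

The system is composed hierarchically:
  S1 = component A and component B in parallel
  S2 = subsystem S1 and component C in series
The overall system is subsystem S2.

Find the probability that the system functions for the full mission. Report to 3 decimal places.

Parallel (A and B): 1 − (1 − 0.89400)(1 − 0.87730) = 0.98699
Series ([0.98699] and C): 0.98699 × 0.94040 = 0.928

0.928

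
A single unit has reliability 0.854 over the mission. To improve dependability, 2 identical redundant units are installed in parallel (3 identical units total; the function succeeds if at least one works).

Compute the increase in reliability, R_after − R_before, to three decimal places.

0.143

R_before = 0.854
R_after = 1 − (1 − 0.854)^3 = 0.997
ΔR = 0.997 − 0.854 = 0.143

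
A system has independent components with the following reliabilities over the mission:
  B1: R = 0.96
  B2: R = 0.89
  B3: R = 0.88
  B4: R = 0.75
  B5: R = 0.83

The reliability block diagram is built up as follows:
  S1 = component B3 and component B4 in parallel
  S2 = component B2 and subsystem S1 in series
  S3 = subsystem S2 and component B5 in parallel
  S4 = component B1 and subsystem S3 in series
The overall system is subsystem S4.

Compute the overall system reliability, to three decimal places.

0.938

Parallel (B3 and B4): 1 − (1 − 0.88000)(1 − 0.75000) = 0.97000
Series (B2 and [0.97000]): 0.89000 × 0.97000 = 0.86330
Parallel ([0.86330] and B5): 1 − (1 − 0.86330)(1 − 0.83000) = 0.97676
Series (B1 and [0.97676]): 0.96000 × 0.97676 = 0.938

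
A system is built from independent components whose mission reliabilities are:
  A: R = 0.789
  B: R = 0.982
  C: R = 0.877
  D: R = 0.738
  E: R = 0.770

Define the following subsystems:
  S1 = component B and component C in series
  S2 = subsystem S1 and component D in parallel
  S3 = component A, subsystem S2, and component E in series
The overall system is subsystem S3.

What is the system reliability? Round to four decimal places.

0.5854

Series (B and C): 0.982000 × 0.877000 = 0.861214
Parallel ([0.861214] and D): 1 − (1 − 0.861214)(1 − 0.738000) = 0.963638
Series (A, [0.963638], and E): 0.789000 × 0.963638 × 0.770000 = 0.5854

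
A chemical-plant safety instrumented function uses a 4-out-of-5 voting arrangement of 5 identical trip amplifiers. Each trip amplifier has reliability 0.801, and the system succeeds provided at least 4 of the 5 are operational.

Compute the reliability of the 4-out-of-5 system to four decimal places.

R = Σ_{i=4}^{5} C(5,i) p^i (1−p)^{5−i} with p = 0.801
C(5,4)·0.801^4·0.199^1 = 0.409594
C(5,5)·0.801^5·0.199^0 = 0.329733
Sum = 0.7393

0.7393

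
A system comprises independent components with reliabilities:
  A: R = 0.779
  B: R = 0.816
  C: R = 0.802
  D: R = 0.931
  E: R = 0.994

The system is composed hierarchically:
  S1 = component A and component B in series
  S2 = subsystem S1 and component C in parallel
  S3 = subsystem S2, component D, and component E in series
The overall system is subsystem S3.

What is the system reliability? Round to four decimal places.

Series (A and B): 0.779000 × 0.816000 = 0.635664
Parallel ([0.635664] and C): 1 − (1 − 0.635664)(1 − 0.802000) = 0.927861
Series ([0.927861], D, and E): 0.927861 × 0.931000 × 0.994000 = 0.8587

0.8587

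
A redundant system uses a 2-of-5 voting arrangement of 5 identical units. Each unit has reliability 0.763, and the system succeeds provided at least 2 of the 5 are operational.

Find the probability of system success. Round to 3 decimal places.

R = Σ_{i=2}^{5} C(5,i) p^i (1−p)^{5−i} with p = 0.763
C(5,2)·0.763^2·0.237^3 = 0.07750
C(5,3)·0.763^3·0.237^2 = 0.24950
C(5,4)·0.763^4·0.237^1 = 0.40162
C(5,5)·0.763^5·0.237^0 = 0.25860
Sum = 0.987

0.987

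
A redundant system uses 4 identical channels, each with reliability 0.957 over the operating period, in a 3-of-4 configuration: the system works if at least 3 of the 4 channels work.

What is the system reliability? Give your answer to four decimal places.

R = Σ_{i=3}^{4} C(4,i) p^i (1−p)^{4−i} with p = 0.957
C(4,3)·0.957^3·0.043^1 = 0.150752
C(4,4)·0.957^4·0.043^0 = 0.838779
Sum = 0.9895

0.9895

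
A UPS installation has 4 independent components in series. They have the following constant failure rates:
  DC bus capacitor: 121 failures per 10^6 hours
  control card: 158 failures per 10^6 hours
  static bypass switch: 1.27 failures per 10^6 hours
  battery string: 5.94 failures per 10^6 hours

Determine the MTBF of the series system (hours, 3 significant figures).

Series of exponential components: λ_sys = Σ λ_i
λ_sys = 0.000121 + 0.000158 + 0.00000127 + 0.00000594 = 2.8621e-04 /h
MTBF = 1 / λ_sys = 3490 h

3490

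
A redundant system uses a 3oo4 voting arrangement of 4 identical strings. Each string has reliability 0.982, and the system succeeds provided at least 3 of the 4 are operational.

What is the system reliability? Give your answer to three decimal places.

R = Σ_{i=3}^{4} C(4,i) p^i (1−p)^{4−i} with p = 0.982
C(4,3)·0.982^3·0.018^1 = 0.06818
C(4,4)·0.982^4·0.018^0 = 0.92992
Sum = 0.998

0.998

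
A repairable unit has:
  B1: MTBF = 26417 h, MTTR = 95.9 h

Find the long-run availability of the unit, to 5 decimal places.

0.99638

A(B1) = MTBF/(MTBF+MTTR) = 26417/(26417+95.9) = 0.99638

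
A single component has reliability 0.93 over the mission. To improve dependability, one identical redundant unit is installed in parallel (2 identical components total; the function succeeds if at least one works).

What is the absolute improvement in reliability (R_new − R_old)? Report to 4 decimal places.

R_before = 0.93
R_after = 1 − (1 − 0.93)^2 = 0.9951
ΔR = 0.9951 − 0.93 = 0.0651

0.0651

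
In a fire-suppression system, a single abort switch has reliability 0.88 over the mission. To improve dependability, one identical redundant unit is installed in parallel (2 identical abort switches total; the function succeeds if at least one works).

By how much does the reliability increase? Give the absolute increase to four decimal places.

0.1056

R_before = 0.88
R_after = 1 − (1 − 0.88)^2 = 0.9856
ΔR = 0.9856 − 0.88 = 0.1056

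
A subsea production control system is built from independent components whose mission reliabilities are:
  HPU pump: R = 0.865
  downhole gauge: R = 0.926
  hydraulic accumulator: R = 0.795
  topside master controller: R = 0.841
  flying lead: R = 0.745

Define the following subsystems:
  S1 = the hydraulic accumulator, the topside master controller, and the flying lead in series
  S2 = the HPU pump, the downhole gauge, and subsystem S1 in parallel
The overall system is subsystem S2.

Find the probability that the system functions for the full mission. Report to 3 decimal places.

Series (hydraulic accumulator, topside master controller, and flying lead): 0.79500 × 0.84100 × 0.74500 = 0.49810
Parallel (HPU pump, downhole gauge, and [0.49810]): 1 − (1 − 0.86500)(1 − 0.92600)(1 − 0.49810) = 0.995

0.995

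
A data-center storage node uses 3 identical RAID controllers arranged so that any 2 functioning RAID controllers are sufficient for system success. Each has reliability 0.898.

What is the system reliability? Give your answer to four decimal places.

0.9709

R = Σ_{i=2}^{3} C(3,i) p^i (1−p)^{3−i} with p = 0.898
C(3,2)·0.898^2·0.102^1 = 0.246760
C(3,3)·0.898^3·0.102^0 = 0.724151
Sum = 0.9709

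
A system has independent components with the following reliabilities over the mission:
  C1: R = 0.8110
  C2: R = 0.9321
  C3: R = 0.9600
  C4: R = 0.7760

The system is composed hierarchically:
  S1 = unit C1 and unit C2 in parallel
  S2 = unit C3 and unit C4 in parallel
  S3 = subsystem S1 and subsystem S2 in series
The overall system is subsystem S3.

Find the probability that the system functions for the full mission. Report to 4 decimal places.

Parallel (C1 and C2): 1 − (1 − 0.811000)(1 − 0.932100) = 0.987167
Parallel (C3 and C4): 1 − (1 − 0.960000)(1 − 0.776000) = 0.991040
Series ([0.987167] and [0.991040]): 0.987167 × 0.991040 = 0.9783

0.9783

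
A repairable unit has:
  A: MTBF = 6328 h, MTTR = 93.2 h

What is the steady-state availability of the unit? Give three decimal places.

A(A) = MTBF/(MTBF+MTTR) = 6328/(6328+93.2) = 0.985

0.985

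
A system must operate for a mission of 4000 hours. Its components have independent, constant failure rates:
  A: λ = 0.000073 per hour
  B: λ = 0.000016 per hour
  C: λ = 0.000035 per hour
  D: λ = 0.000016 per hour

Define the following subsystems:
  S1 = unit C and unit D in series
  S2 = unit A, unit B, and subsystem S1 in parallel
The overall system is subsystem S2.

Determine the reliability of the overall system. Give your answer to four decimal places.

R(A) = exp(−0.000073 × 4000) = 0.746769
R(B) = exp(−0.000016 × 4000) = 0.938005
R(C) = exp(−0.000035 × 4000) = 0.869358
R(D) = exp(−0.000016 × 4000) = 0.938005
Series (C and D): 0.869358 × 0.938005 = 0.815462
Parallel (A, B, and [0.815462]): 1 − (1 − 0.746769)(1 − 0.938005)(1 − 0.815462) = 0.9971

0.9971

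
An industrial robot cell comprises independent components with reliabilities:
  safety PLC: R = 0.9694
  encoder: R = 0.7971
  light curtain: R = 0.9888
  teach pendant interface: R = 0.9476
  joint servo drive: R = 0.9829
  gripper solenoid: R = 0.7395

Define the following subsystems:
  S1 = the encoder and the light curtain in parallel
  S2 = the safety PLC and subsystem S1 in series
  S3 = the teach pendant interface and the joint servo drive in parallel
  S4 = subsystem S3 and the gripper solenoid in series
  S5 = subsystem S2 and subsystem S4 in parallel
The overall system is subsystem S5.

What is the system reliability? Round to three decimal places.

0.991

Parallel (encoder and light curtain): 1 − (1 − 0.79710)(1 − 0.98880) = 0.99773
Series (safety PLC and [0.99773]): 0.96940 × 0.99773 = 0.96720
Parallel (teach pendant interface and joint servo drive): 1 − (1 − 0.94760)(1 − 0.98290) = 0.99910
Series ([0.99910] and gripper solenoid): 0.99910 × 0.73950 = 0.73883
Parallel ([0.96720] and [0.73883]): 1 − (1 − 0.96720)(1 − 0.73883) = 0.991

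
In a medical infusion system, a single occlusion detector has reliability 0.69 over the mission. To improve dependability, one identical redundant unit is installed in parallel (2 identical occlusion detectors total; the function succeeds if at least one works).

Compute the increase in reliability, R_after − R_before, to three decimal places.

0.214

R_before = 0.69
R_after = 1 − (1 − 0.69)^2 = 0.904
ΔR = 0.904 − 0.69 = 0.214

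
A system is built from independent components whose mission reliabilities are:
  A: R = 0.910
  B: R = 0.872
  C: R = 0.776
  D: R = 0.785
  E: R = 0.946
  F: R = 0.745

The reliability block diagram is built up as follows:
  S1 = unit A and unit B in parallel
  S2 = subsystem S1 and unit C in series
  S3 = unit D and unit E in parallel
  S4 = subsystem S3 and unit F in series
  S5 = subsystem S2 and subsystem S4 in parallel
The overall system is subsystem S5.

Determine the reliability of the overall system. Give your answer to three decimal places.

0.939

Parallel (A and B): 1 − (1 − 0.91000)(1 − 0.87200) = 0.98848
Series ([0.98848] and C): 0.98848 × 0.77600 = 0.76706
Parallel (D and E): 1 − (1 − 0.78500)(1 − 0.94600) = 0.98839
Series ([0.98839] and F): 0.98839 × 0.74500 = 0.73635
Parallel ([0.76706] and [0.73635]): 1 − (1 − 0.76706)(1 − 0.73635) = 0.939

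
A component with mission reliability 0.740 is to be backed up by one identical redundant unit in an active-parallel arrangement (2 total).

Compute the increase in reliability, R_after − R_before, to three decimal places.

R_before = 0.740
R_after = 1 − (1 − 0.740)^2 = 0.932
ΔR = 0.932 − 0.740 = 0.192

0.192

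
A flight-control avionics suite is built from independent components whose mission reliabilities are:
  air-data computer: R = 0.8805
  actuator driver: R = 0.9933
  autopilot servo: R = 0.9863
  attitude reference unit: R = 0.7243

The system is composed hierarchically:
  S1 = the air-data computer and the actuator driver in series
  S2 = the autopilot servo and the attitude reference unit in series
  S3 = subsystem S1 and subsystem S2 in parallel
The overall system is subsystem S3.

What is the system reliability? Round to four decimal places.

Series (air-data computer and actuator driver): 0.880500 × 0.993300 = 0.874601
Series (autopilot servo and attitude reference unit): 0.986300 × 0.724300 = 0.714377
Parallel ([0.874601] and [0.714377]): 1 − (1 − 0.874601)(1 − 0.714377) = 0.9642

0.9642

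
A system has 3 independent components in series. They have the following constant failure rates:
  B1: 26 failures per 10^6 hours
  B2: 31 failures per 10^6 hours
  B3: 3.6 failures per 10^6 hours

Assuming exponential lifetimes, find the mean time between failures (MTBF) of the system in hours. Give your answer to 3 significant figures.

Series of exponential components: λ_sys = Σ λ_i
λ_sys = 0.000026 + 0.000031 + 0.0000036 = 6.0600e-05 /h
MTBF = 1 / λ_sys = 16500 h

16500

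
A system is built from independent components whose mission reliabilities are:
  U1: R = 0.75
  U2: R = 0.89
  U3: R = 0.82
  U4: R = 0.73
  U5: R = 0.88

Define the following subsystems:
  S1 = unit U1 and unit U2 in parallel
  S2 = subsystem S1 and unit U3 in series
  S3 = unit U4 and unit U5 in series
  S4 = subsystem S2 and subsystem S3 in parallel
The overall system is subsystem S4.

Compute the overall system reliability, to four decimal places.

Parallel (U1 and U2): 1 − (1 − 0.750000)(1 − 0.890000) = 0.972500
Series ([0.972500] and U3): 0.972500 × 0.820000 = 0.797450
Series (U4 and U5): 0.730000 × 0.880000 = 0.642400
Parallel ([0.797450] and [0.642400]): 1 − (1 − 0.797450)(1 − 0.642400) = 0.9276

0.9276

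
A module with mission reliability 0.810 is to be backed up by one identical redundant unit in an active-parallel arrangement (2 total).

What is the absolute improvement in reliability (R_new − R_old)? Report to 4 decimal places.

0.1539

R_before = 0.810
R_after = 1 − (1 − 0.810)^2 = 0.9639
ΔR = 0.9639 − 0.810 = 0.1539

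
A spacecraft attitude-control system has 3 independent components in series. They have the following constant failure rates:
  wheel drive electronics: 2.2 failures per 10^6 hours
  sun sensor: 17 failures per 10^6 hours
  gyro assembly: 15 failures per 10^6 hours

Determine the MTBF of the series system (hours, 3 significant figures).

29200

Series of exponential components: λ_sys = Σ λ_i
λ_sys = 0.0000022 + 0.000017 + 0.000015 = 3.4200e-05 /h
MTBF = 1 / λ_sys = 29200 h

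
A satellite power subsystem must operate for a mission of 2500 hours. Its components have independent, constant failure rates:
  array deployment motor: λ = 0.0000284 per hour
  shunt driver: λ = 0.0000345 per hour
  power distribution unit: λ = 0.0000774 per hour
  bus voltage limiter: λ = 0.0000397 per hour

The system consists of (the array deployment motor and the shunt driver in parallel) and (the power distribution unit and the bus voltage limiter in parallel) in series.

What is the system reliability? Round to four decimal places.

R(array deployment motor) = exp(−0.0000284 × 2500) = 0.931462
R(shunt driver) = exp(−0.0000345 × 2500) = 0.917365
R(power distribution unit) = exp(−0.0000774 × 2500) = 0.824070
R(bus voltage limiter) = exp(−0.0000397 × 2500) = 0.905516
Parallel (array deployment motor and shunt driver): 1 − (1 − 0.931462)(1 − 0.917365) = 0.994336
Parallel (power distribution unit and bus voltage limiter): 1 − (1 − 0.824070)(1 − 0.905516) = 0.983377
Series ([0.994336] and [0.983377]): 0.994336 × 0.983377 = 0.9778

0.9778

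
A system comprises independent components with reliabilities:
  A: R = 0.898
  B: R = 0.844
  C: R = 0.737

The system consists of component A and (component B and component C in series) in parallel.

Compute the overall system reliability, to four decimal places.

Series (B and C): 0.844000 × 0.737000 = 0.622028
Parallel (A and [0.622028]): 1 − (1 − 0.898000)(1 − 0.622028) = 0.9614

0.9614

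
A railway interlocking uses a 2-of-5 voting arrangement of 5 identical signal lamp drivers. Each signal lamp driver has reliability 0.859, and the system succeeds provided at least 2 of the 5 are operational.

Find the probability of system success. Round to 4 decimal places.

0.9982

R = Σ_{i=2}^{5} C(5,i) p^i (1−p)^{5−i} with p = 0.859
C(5,2)·0.859^2·0.141^3 = 0.020684
C(5,3)·0.859^3·0.141^2 = 0.126014
C(5,4)·0.859^4·0.141^1 = 0.383850
C(5,5)·0.859^5·0.141^0 = 0.467698
Sum = 0.9982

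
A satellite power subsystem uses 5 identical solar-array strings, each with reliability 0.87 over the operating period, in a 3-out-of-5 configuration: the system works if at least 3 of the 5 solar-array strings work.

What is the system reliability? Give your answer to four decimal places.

0.9821

R = Σ_{i=3}^{5} C(5,i) p^i (1−p)^{5−i} with p = 0.87
C(5,3)·0.87^3·0.13^2 = 0.111287
C(5,4)·0.87^4·0.13^1 = 0.372383
C(5,5)·0.87^5·0.13^0 = 0.498421
Sum = 0.9821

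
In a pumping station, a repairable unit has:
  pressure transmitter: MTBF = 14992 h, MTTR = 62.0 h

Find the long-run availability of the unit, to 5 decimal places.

0.99588

A(pressure transmitter) = MTBF/(MTBF+MTTR) = 14992/(14992+62.0) = 0.99588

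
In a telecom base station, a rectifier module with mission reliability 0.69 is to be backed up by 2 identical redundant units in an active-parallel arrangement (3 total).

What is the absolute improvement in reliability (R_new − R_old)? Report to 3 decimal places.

0.280

R_before = 0.69
R_after = 1 − (1 − 0.69)^3 = 0.970
ΔR = 0.970 − 0.69 = 0.280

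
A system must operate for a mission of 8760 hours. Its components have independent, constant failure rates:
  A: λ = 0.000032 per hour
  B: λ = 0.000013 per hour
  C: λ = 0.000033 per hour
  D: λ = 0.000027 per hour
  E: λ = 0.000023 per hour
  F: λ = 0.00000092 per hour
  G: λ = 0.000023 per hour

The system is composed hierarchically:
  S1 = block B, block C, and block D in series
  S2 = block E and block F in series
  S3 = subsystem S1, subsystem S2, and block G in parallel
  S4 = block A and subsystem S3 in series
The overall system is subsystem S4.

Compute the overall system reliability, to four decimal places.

0.7432

R(A) = exp(−0.000032 × 8760) = 0.755542
R(B) = exp(−0.000013 × 8760) = 0.892365
R(C) = exp(−0.000033 × 8760) = 0.748952
R(D) = exp(−0.000027 × 8760) = 0.789370
R(E) = exp(−0.000023 × 8760) = 0.817520
R(F) = exp(−0.00000092 × 8760) = 0.991973
R(G) = exp(−0.000023 × 8760) = 0.817520
Series (B, C, and D): 0.892365 × 0.748952 × 0.789370 = 0.527566
Series (E and F): 0.817520 × 0.991973 = 0.810958
Parallel ([0.527566], [0.810958], and G): 1 − (1 − 0.527566)(1 − 0.810958)(1 − 0.817520) = 0.983703
Series (A and [0.983703]): 0.755542 × 0.983703 = 0.7432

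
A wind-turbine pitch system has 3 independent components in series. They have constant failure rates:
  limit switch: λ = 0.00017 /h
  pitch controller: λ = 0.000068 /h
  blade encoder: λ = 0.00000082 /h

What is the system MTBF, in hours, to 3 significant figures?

Series of exponential components: λ_sys = Σ λ_i
λ_sys = 0.00017 + 0.000068 + 0.00000082 = 2.3882e-04 /h
MTBF = 1 / λ_sys = 4190 h

4190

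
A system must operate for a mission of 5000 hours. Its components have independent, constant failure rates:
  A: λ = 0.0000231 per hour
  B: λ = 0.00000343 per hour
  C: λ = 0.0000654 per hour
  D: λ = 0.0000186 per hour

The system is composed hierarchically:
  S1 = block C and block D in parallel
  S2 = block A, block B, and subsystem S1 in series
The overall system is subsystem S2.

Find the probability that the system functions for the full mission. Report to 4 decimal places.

0.8541

R(A) = exp(−0.0000231 × 5000) = 0.890921
R(B) = exp(−0.00000343 × 5000) = 0.982996
R(C) = exp(−0.0000654 × 5000) = 0.721084
R(D) = exp(−0.0000186 × 5000) = 0.911194
Parallel (C and D): 1 − (1 − 0.721084)(1 − 0.911194) = 0.975231
Series (A, B, and [0.975231]): 0.890921 × 0.982996 × 0.975231 = 0.8541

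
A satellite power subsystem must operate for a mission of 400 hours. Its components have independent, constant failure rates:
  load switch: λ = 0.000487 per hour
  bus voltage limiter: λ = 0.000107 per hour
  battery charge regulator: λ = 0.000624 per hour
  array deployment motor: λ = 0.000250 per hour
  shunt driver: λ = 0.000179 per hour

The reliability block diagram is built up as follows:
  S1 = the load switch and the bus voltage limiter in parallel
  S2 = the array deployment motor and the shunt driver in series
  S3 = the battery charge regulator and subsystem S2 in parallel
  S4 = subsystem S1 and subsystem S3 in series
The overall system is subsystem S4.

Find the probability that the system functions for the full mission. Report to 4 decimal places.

0.9580

R(load switch) = exp(−0.000487 × 400) = 0.822999
R(bus voltage limiter) = exp(−0.000107 × 400) = 0.958103
R(battery charge regulator) = exp(−0.000624 × 400) = 0.779112
R(array deployment motor) = exp(−0.000250 × 400) = 0.904837
R(shunt driver) = exp(−0.000179 × 400) = 0.930903
Parallel (load switch and bus voltage limiter): 1 − (1 − 0.822999)(1 − 0.958103) = 0.992584
Series (array deployment motor and shunt driver): 0.904837 × 0.930903 = 0.842315
Parallel (battery charge regulator and [0.842315]): 1 − (1 − 0.779112)(1 − 0.842315) = 0.965169
Series ([0.992584] and [0.965169]): 0.992584 × 0.965169 = 0.9580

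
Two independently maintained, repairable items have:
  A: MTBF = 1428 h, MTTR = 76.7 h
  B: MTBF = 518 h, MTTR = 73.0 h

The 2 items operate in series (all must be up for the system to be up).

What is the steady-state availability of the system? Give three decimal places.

A(A) = MTBF/(MTBF+MTTR) = 1428/(1428+76.7) = 0.949026
A(B) = MTBF/(MTBF+MTTR) = 518/(518+73.0) = 0.876481
Series availability: 0.949026 × 0.876481 = 0.832

0.832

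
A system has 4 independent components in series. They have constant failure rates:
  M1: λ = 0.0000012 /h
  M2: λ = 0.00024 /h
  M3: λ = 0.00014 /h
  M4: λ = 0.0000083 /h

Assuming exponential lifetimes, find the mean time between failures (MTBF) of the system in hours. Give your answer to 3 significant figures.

Series of exponential components: λ_sys = Σ λ_i
λ_sys = 0.0000012 + 0.00024 + 0.00014 + 0.0000083 = 3.8950e-04 /h
MTBF = 1 / λ_sys = 2570 h

2570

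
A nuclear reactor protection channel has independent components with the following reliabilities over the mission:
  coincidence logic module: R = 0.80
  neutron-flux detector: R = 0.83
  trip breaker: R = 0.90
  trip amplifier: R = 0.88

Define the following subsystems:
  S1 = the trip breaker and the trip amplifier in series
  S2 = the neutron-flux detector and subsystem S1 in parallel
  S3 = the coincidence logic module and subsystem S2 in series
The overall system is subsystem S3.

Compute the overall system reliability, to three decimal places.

Series (trip breaker and trip amplifier): 0.90000 × 0.88000 = 0.79200
Parallel (neutron-flux detector and [0.79200]): 1 − (1 − 0.83000)(1 − 0.79200) = 0.96464
Series (coincidence logic module and [0.96464]): 0.80000 × 0.96464 = 0.772

0.772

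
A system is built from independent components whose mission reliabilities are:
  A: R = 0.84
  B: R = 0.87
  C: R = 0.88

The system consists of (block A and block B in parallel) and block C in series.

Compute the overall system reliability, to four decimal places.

0.8617

Parallel (A and B): 1 − (1 − 0.840000)(1 − 0.870000) = 0.979200
Series ([0.979200] and C): 0.979200 × 0.880000 = 0.8617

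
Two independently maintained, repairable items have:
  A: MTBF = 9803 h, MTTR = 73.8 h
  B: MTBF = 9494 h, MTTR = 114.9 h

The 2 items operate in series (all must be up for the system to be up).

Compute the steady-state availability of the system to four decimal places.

0.9807

A(A) = MTBF/(MTBF+MTTR) = 9803/(9803+73.8) = 0.992528
A(B) = MTBF/(MTBF+MTTR) = 9494/(9494+114.9) = 0.988042
Series availability: 0.992528 × 0.988042 = 0.9807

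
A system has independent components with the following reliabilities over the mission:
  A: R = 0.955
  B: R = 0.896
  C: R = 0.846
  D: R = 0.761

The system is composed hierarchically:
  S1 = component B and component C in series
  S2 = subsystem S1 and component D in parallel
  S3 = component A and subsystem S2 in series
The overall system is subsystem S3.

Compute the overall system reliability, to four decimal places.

0.8998

Series (B and C): 0.896000 × 0.846000 = 0.758016
Parallel ([0.758016] and D): 1 − (1 − 0.758016)(1 − 0.761000) = 0.942166
Series (A and [0.942166]): 0.955000 × 0.942166 = 0.8998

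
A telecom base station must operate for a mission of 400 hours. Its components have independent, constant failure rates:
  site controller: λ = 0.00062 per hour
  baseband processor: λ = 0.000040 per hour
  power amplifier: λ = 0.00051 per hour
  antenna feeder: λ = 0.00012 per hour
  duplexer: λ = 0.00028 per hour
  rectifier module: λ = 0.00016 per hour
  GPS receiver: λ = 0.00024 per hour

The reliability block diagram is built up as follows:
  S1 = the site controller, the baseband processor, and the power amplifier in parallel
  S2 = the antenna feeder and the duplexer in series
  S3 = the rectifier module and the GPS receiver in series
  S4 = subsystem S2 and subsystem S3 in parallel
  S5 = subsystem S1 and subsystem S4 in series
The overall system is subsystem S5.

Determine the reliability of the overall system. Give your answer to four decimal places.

0.9775

R(site controller) = exp(−0.00062 × 400) = 0.780360
R(baseband processor) = exp(−0.000040 × 400) = 0.984127
R(power amplifier) = exp(−0.00051 × 400) = 0.815462
R(antenna feeder) = exp(−0.00012 × 400) = 0.953134
R(duplexer) = exp(−0.00028 × 400) = 0.894044
R(rectifier module) = exp(−0.00016 × 400) = 0.938005
R(GPS receiver) = exp(−0.00024 × 400) = 0.908464
Parallel (site controller, baseband processor, and power amplifier): 1 − (1 − 0.780360)(1 − 0.984127)(1 − 0.815462) = 0.999357
Series (antenna feeder and duplexer): 0.953134 × 0.894044 = 0.852144
Series (rectifier module and GPS receiver): 0.938005 × 0.908464 = 0.852144
Parallel ([0.852144] and [0.852144]): 1 − (1 − 0.852144)(1 − 0.852144) = 0.978139
Series ([0.999357] and [0.978139]): 0.999357 × 0.978139 = 0.9775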